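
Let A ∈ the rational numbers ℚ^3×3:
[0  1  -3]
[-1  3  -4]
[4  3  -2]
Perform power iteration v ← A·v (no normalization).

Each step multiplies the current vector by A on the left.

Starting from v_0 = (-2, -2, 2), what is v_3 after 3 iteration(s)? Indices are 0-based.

v_3 = (140, 218, 364)

v_0 = (-2, -2, 2).
v_1 = A·v_0 = (-8, -12, -18).
v_2 = A·v_1 = (42, 44, -32).
v_3 = A·v_2 = (140, 218, 364).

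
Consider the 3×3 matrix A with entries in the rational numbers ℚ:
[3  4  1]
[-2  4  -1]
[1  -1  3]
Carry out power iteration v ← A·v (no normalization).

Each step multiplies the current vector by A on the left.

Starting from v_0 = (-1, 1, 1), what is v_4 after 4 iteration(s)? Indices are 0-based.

v_0 = (-1, 1, 1).
v_1 = A·v_0 = (2, 5, 1).
v_2 = A·v_1 = (27, 15, 0).
v_3 = A·v_2 = (141, 6, 12).
v_4 = A·v_3 = (459, -270, 171).

v_4 = (459, -270, 171)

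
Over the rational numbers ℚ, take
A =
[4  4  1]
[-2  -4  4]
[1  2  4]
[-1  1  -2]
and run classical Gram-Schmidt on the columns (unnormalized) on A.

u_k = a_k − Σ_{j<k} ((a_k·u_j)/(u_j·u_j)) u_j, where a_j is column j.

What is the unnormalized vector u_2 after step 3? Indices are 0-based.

u_2 = (1/9, 68/27, 128/27, 4/27)

Step 1: u_0 = a_0 = (4, -2, 1, -1).
Step 2: u_1 = a_1 − (25/22)·u_0 = (-6/11, -19/11, 19/22, 47/22).
Step 3: u_2 = a_2 − (1/11)·u_0 − (-26/27)·u_1 = (1/9, 68/27, 128/27, 4/27).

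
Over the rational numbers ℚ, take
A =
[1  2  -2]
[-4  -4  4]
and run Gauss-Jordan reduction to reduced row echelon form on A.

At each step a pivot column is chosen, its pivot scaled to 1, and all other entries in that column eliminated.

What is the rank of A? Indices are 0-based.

pivot(0,0)=1: scale R0 → (1, 2, -2)
  clear (1,0): R1 −= (-4)R0 → (0, 4, -4)
pivot(1,1)=4: scale R1 → (0, 1, -1)
  clear (0,1): R0 −= (2)R1 → (1, 0, 0)

rank = 2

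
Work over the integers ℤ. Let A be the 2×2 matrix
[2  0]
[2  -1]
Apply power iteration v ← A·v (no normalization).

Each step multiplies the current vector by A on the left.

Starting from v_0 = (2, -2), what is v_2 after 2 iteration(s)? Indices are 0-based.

v_0 = (2, -2).
v_1 = A·v_0 = (4, 6).
v_2 = A·v_1 = (8, 2).

v_2 = (8, 2)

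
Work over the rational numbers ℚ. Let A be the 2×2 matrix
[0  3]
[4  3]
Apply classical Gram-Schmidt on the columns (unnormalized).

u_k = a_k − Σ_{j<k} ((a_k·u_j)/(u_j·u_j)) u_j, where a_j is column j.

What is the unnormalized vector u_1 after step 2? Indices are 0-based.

Step 1: u_0 = a_0 = (0, 4).
Step 2: u_1 = a_1 − (3/4)·u_0 = (3, 0).

u_1 = (3, 0)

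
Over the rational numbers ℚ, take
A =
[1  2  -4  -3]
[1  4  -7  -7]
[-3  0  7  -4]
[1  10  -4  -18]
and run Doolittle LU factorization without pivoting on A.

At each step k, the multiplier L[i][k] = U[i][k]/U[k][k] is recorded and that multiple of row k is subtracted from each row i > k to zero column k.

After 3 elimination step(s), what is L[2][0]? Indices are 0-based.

[col 0] pivot 1
  R1 -= 1*R0 → (0, 2, -3, -4)  (L[1][0] := 1)
  R2 -= -3*R0 → (0, 6, -5, -13)  (L[2][0] := -3)
  R3 -= 1*R0 → (0, 8, 0, -15)  (L[3][0] := 1)
[col 1] pivot 2
  R2 -= 3*R1 → (0, 0, 4, -1)  (L[2][1] := 3)
  R3 -= 4*R1 → (0, 0, 12, 1)  (L[3][1] := 4)
[col 2] pivot 4
  R3 -= 3*R2 → (0, 0, 0, 4)  (L[3][2] := 3)

L[2][0] = -3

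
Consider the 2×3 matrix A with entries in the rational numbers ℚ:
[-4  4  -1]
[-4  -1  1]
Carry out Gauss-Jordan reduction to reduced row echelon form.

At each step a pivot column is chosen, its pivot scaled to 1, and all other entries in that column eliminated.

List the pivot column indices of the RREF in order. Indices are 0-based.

pivot columns: 0, 1

pivot(0,0)=-4: scale R0 → (1, -1, 1/4)
  clear (1,0): R1 −= (-4)R0 → (0, -5, 2)
pivot(1,1)=-5: scale R1 → (0, 1, -2/5)
  clear (0,1): R0 −= (-1)R1 → (1, 0, -3/20)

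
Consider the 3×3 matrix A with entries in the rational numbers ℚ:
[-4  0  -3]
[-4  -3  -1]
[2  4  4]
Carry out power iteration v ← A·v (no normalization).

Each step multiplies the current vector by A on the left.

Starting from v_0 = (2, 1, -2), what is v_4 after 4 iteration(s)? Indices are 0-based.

v_0 = (2, 1, -2).
v_1 = A·v_0 = (-2, -9, 0).
v_2 = A·v_1 = (8, 35, -40).
v_3 = A·v_2 = (88, -97, -4).
v_4 = A·v_3 = (-340, -57, -228).

v_4 = (-340, -57, -228)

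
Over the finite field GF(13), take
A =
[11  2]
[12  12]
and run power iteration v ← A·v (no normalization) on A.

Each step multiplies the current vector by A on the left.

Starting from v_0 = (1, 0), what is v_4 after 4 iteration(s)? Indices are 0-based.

v_0 = (1, 0).
v_1 = A·v_0 = (11, 12).
v_2 = A·v_1 = (2, 3).
v_3 = A·v_2 = (2, 8).
v_4 = A·v_3 = (12, 3).

v_4 = (12, 3)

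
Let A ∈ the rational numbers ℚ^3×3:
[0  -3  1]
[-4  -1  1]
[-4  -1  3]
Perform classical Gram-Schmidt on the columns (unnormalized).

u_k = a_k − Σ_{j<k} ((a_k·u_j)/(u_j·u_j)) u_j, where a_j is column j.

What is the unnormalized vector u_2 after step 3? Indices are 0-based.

Step 1: u_0 = a_0 = (0, -4, -4).
Step 2: u_1 = a_1 − (1/4)·u_0 = (-3, 0, 0).
Step 3: u_2 = a_2 − (-1/2)·u_0 − (-1/3)·u_1 = (0, -1, 1).

u_2 = (0, -1, 1)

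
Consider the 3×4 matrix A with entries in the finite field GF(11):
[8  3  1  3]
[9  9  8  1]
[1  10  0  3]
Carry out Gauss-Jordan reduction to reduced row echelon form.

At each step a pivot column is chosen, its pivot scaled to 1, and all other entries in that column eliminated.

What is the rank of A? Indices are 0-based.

rank = 3

step 1: normalize row 0 (÷8) = (1, 10, 7, 10)
  row 1: subtract 9×row0 = (0, 7, 0, 10)
  row 2: subtract 1×row0 = (0, 0, 4, 4)
step 2: normalize row 1 (÷7) = (0, 1, 0, 3)
  row 0: subtract 10×row1 = (1, 0, 7, 2)
step 3: normalize row 2 (÷4) = (0, 0, 1, 1)
  row 0: subtract 7×row2 = (1, 0, 0, 6)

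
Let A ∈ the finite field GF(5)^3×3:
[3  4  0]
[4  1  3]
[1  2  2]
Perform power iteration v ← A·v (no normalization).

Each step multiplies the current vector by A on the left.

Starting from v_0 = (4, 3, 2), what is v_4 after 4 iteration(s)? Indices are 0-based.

v_4 = (2, 0, 1)

v_0 = (4, 3, 2).
v_1 = A·v_0 = (4, 0, 4).
v_2 = A·v_1 = (2, 3, 2).
v_3 = A·v_2 = (3, 2, 2).
v_4 = A·v_3 = (2, 0, 1).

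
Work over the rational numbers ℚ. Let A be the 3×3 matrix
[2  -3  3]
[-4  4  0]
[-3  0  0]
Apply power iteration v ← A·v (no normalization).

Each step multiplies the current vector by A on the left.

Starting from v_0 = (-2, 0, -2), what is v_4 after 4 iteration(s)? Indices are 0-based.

v_0 = (-2, 0, -2).
v_1 = A·v_0 = (-10, 8, 6).
v_2 = A·v_1 = (-26, 72, 30).
v_3 = A·v_2 = (-178, 392, 78).
v_4 = A·v_3 = (-1298, 2280, 534).

v_4 = (-1298, 2280, 534)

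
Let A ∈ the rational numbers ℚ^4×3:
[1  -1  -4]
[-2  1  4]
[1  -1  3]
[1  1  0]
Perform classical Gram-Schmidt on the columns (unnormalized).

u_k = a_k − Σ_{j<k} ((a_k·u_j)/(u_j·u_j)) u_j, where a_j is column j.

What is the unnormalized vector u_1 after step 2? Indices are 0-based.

Step 1: u_0 = a_0 = (1, -2, 1, 1).
Step 2: u_1 = a_1 − (-3/7)·u_0 = (-4/7, 1/7, -4/7, 10/7).

u_1 = (-4/7, 1/7, -4/7, 10/7)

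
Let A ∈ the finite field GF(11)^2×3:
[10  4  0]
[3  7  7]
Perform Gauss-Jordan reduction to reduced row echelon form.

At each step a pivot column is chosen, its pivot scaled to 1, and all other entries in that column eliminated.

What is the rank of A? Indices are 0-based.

pivot(0,0)=10: scale R0 → (1, 7, 0)
  clear (1,0): R1 −= (3)R0 → (0, 8, 7)
pivot(1,1)=8: scale R1 → (0, 1, 5)
  clear (0,1): R0 −= (7)R1 → (1, 0, 9)

rank = 2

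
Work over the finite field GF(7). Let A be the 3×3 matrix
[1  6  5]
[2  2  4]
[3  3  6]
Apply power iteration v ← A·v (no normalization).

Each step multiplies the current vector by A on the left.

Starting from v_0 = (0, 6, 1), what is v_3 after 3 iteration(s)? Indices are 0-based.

v_3 = (5, 3, 1)

v_0 = (0, 6, 1).
v_1 = A·v_0 = (6, 2, 3).
v_2 = A·v_1 = (5, 0, 0).
v_3 = A·v_2 = (5, 3, 1).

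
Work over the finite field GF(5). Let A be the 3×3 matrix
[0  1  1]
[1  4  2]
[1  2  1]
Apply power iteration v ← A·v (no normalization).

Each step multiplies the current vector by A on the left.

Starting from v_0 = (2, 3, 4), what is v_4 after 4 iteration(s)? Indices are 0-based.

v_4 = (1, 1, 4)

v_0 = (2, 3, 4).
v_1 = A·v_0 = (2, 2, 2).
v_2 = A·v_1 = (4, 4, 3).
v_3 = A·v_2 = (2, 1, 0).
v_4 = A·v_3 = (1, 1, 4).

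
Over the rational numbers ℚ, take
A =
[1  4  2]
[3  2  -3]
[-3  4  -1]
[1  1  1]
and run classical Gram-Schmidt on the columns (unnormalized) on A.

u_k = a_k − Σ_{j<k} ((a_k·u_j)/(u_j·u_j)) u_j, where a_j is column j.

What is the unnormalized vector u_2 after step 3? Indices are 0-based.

u_2 = (1682/739, -1835/739, -983/739, 874/739)

Step 1: u_0 = a_0 = (1, 3, -3, 1).
Step 2: u_1 = a_1 − (-1/20)·u_0 = (81/20, 43/20, 77/20, 21/20).
Step 3: u_2 = a_2 − (-3/20)·u_0 − (-23/739)·u_1 = (1682/739, -1835/739, -983/739, 874/739).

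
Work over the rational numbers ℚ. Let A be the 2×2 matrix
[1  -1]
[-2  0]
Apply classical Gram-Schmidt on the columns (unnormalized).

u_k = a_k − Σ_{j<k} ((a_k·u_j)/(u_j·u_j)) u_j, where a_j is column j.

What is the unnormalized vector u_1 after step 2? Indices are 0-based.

Step 1: u_0 = a_0 = (1, -2).
Step 2: u_1 = a_1 − (-1/5)·u_0 = (-4/5, -2/5).

u_1 = (-4/5, -2/5)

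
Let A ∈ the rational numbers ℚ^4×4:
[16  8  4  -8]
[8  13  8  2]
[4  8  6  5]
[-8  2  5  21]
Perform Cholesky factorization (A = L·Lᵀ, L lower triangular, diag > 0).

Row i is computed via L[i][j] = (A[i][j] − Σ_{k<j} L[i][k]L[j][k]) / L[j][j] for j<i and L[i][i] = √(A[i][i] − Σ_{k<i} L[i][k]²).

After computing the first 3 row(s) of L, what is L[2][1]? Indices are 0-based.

L[2][1] = 2

Step 1: L[0][0] = √(16) = 4.
  L[1][0] = (8) / L[0][0] = 2.
Step 2: L[1][1] = √(9) = 3.
  L[2][0] = (4) / L[0][0] = 1.
  L[2][1] = (6) / L[1][1] = 2.
Step 3: L[2][2] = √(1) = 1.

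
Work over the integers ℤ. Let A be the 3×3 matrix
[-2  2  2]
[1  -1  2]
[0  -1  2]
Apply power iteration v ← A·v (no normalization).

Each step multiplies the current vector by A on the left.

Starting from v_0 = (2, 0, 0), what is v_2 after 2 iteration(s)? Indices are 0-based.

v_2 = (12, -6, -2)

v_0 = (2, 0, 0).
v_1 = A·v_0 = (-4, 2, 0).
v_2 = A·v_1 = (12, -6, -2).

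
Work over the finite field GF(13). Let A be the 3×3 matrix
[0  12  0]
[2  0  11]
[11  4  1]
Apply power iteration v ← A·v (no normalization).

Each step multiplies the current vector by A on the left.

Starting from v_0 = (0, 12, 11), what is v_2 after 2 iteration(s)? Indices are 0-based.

v_0 = (0, 12, 11).
v_1 = A·v_0 = (1, 4, 7).
v_2 = A·v_1 = (9, 1, 8).

v_2 = (9, 1, 8)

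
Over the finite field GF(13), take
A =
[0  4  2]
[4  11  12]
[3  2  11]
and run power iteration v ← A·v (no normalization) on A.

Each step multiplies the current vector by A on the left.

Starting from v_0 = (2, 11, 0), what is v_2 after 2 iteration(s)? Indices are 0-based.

v_0 = (2, 11, 0).
v_1 = A·v_0 = (5, 12, 2).
v_2 = A·v_1 = (0, 7, 9).

v_2 = (0, 7, 9)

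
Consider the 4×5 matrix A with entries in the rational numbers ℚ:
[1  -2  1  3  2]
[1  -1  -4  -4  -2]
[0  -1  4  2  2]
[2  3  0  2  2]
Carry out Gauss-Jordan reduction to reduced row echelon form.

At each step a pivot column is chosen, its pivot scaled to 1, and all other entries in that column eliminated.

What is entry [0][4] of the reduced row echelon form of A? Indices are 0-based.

M[0][4] = 2/3

[1] R0 /= 1  ⇒  (1, -2, 1, 3, 2)
     R1 -= 1·R0  ⇒  (0, 1, -5, -7, -4)
     R3 -= 2·R0  ⇒  (0, 7, -2, -4, -2)
[2] R1 /= 1  ⇒  (0, 1, -5, -7, -4)
     R0 -= -2·R1  ⇒  (1, 0, -9, -11, -6)
     R2 -= -1·R1  ⇒  (0, 0, -1, -5, -2)
     R3 -= 7·R1  ⇒  (0, 0, 33, 45, 26)
[3] R2 /= -1  ⇒  (0, 0, 1, 5, 2)
     R0 -= -9·R2  ⇒  (1, 0, 0, 34, 12)
     R1 -= -5·R2  ⇒  (0, 1, 0, 18, 6)
     R3 -= 33·R2  ⇒  (0, 0, 0, -120, -40)
[4] R3 /= -120  ⇒  (0, 0, 0, 1, 1/3)
     R0 -= 34·R3  ⇒  (1, 0, 0, 0, 2/3)
     R1 -= 18·R3  ⇒  (0, 1, 0, 0, 0)
     R2 -= 5·R3  ⇒  (0, 0, 1, 0, 1/3)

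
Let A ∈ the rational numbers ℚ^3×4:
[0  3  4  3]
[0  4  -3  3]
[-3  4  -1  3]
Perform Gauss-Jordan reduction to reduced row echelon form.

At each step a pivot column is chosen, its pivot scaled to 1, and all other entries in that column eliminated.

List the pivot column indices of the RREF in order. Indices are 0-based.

pivot columns: 0, 1, 2

step 1: exchange rows 0,2
step 1: normalize row 0 (÷-3) = (1, -4/3, 1/3, -1)
step 2: normalize row 1 (÷4) = (0, 1, -3/4, 3/4)
  row 0: subtract -4/3×row1 = (1, 0, -2/3, 0)
  row 2: subtract 3×row1 = (0, 0, 25/4, 3/4)
step 3: normalize row 2 (÷25/4) = (0, 0, 1, 3/25)
  row 0: subtract -2/3×row2 = (1, 0, 0, 2/25)
  row 1: subtract -3/4×row2 = (0, 1, 0, 21/25)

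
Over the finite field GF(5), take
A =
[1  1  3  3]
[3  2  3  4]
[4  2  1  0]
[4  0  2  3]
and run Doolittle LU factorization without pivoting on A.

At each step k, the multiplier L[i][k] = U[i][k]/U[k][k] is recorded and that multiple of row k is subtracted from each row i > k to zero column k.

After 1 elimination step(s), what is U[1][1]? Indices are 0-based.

U[1][1] = 4

[col 0] pivot 1
  R1 -= 3*R0 → (0, 4, 4, 0)  (L[1][0] := 3)
  R2 -= 4*R0 → (0, 3, 4, 3)  (L[2][0] := 4)
  R3 -= 4*R0 → (0, 1, 0, 1)  (L[3][0] := 4)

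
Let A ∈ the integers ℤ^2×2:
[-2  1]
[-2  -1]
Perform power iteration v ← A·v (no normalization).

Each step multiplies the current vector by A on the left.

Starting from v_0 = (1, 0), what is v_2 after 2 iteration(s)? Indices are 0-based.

v_2 = (2, 6)

v_0 = (1, 0).
v_1 = A·v_0 = (-2, -2).
v_2 = A·v_1 = (2, 6).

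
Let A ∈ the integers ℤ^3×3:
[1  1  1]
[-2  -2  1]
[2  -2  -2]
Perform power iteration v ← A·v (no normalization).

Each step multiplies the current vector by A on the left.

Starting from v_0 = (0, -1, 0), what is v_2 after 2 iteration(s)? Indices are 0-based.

v_0 = (0, -1, 0).
v_1 = A·v_0 = (-1, 2, 2).
v_2 = A·v_1 = (3, 0, -10).

v_2 = (3, 0, -10)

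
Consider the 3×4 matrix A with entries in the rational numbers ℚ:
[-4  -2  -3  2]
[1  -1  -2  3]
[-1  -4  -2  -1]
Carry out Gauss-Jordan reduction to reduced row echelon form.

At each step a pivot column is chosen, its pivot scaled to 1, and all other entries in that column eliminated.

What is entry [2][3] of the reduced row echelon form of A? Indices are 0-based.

M[2][3] = -58/31

step 1: normalize row 0 (÷-4) = (1, 1/2, 3/4, -1/2)
  row 1: subtract 1×row0 = (0, -3/2, -11/4, 7/2)
  row 2: subtract -1×row0 = (0, -7/2, -5/4, -3/2)
step 2: normalize row 1 (÷-3/2) = (0, 1, 11/6, -7/3)
  row 0: subtract 1/2×row1 = (1, 0, -1/6, 2/3)
  row 2: subtract -7/2×row1 = (0, 0, 31/6, -29/3)
step 3: normalize row 2 (÷31/6) = (0, 0, 1, -58/31)
  row 0: subtract -1/6×row2 = (1, 0, 0, 11/31)
  row 1: subtract 11/6×row2 = (0, 1, 0, 34/31)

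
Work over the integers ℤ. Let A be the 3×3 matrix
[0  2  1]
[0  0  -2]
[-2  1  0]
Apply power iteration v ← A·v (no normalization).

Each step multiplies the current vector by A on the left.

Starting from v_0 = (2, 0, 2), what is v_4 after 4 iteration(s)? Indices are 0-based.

v_0 = (2, 0, 2).
v_1 = A·v_0 = (2, -4, -4).
v_2 = A·v_1 = (-12, 8, -8).
v_3 = A·v_2 = (8, 16, 32).
v_4 = A·v_3 = (64, -64, 0).

v_4 = (64, -64, 0)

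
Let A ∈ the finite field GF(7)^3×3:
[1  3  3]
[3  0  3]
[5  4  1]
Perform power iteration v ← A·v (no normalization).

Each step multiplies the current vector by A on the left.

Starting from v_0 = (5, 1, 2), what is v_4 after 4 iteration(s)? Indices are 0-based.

v_4 = (6, 2, 5)

v_0 = (5, 1, 2).
v_1 = A·v_0 = (0, 0, 3).
v_2 = A·v_1 = (2, 2, 3).
v_3 = A·v_2 = (3, 1, 0).
v_4 = A·v_3 = (6, 2, 5).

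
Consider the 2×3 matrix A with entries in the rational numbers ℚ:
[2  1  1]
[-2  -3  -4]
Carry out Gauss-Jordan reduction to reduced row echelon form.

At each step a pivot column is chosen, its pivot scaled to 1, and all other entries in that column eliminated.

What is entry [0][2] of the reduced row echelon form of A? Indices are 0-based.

[1] R0 /= 2  ⇒  (1, 1/2, 1/2)
     R1 -= -2·R0  ⇒  (0, -2, -3)
[2] R1 /= -2  ⇒  (0, 1, 3/2)
     R0 -= 1/2·R1  ⇒  (1, 0, -1/4)

M[0][2] = -1/4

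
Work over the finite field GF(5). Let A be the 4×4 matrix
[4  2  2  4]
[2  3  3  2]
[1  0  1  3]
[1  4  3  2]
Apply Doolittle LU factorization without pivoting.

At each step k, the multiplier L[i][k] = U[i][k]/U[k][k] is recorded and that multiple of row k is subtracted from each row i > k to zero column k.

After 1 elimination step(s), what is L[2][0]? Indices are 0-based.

L[2][0] = 4

k=0: U[0][0]=4
  eliminate (1,0): mult=3, new row 1: (0, 2, 2, 0); set L[1][0]=3
  eliminate (2,0): mult=4, new row 2: (0, 2, 3, 2); set L[2][0]=4
  eliminate (3,0): mult=4, new row 3: (0, 1, 0, 1); set L[3][0]=4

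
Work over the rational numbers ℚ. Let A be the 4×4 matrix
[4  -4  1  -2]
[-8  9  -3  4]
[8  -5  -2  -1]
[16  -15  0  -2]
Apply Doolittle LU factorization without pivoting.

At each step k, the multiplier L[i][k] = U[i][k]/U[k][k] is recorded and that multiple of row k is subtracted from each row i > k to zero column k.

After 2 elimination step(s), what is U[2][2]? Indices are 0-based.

[col 0] pivot 4
  R1 -= -2*R0 → (0, 1, -1, 0)  (L[1][0] := -2)
  R2 -= 2*R0 → (0, 3, -4, 3)  (L[2][0] := 2)
  R3 -= 4*R0 → (0, 1, -4, 6)  (L[3][0] := 4)
[col 1] pivot 1
  R2 -= 3*R1 → (0, 0, -1, 3)  (L[2][1] := 3)
  R3 -= 1*R1 → (0, 0, -3, 6)  (L[3][1] := 1)

U[2][2] = -1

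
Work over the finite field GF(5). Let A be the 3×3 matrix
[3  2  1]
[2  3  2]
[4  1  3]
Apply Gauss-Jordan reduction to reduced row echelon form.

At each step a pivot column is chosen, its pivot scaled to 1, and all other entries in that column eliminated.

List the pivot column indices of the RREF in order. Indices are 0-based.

pivot(0,0)=3: scale R0 → (1, 4, 2)
  clear (1,0): R1 −= (2)R0 → (0, 0, 3)
  clear (2,0): R2 −= (4)R0 → (0, 0, 0)
col 1: no nonzero at/below row 1; advance.
pivot(1,2)=3: scale R1 → (0, 0, 1)
  clear (0,2): R0 −= (2)R1 → (1, 4, 0)

pivot columns: 0, 2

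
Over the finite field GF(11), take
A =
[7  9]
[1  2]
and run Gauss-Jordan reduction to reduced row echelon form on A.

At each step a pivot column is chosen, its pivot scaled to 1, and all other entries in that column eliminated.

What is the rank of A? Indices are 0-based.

[1] R0 /= 7  ⇒  (1, 6)
     R1 -= 1·R0  ⇒  (0, 7)
[2] R1 /= 7  ⇒  (0, 1)
     R0 -= 6·R1  ⇒  (1, 0)

rank = 2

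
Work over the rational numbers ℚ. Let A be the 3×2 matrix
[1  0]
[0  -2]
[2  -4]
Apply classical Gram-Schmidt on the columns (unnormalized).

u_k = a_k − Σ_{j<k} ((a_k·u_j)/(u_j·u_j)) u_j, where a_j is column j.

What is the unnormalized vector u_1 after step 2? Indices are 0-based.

Step 1: u_0 = a_0 = (1, 0, 2).
Step 2: u_1 = a_1 − (-8/5)·u_0 = (8/5, -2, -4/5).

u_1 = (8/5, -2, -4/5)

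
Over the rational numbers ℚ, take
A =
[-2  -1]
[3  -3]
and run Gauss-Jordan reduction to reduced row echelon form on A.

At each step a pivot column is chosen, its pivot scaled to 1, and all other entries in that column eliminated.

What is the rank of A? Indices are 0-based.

rank = 2

step 1: normalize row 0 (÷-2) = (1, 1/2)
  row 1: subtract 3×row0 = (0, -9/2)
step 2: normalize row 1 (÷-9/2) = (0, 1)
  row 0: subtract 1/2×row1 = (1, 0)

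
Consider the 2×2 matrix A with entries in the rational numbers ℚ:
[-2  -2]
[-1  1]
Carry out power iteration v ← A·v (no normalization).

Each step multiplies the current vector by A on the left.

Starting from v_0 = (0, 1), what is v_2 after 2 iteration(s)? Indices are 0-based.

v_0 = (0, 1).
v_1 = A·v_0 = (-2, 1).
v_2 = A·v_1 = (2, 3).

v_2 = (2, 3)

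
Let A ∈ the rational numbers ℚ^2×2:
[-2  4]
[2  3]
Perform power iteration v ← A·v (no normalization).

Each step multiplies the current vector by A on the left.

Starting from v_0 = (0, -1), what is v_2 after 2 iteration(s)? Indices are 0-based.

v_2 = (-4, -17)

v_0 = (0, -1).
v_1 = A·v_0 = (-4, -3).
v_2 = A·v_1 = (-4, -17).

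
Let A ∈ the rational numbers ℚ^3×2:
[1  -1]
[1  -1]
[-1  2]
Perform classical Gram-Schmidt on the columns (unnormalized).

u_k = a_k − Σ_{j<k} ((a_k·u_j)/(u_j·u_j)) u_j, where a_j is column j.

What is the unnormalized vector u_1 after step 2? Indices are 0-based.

u_1 = (1/3, 1/3, 2/3)

Step 1: u_0 = a_0 = (1, 1, -1).
Step 2: u_1 = a_1 − (-4/3)·u_0 = (1/3, 1/3, 2/3).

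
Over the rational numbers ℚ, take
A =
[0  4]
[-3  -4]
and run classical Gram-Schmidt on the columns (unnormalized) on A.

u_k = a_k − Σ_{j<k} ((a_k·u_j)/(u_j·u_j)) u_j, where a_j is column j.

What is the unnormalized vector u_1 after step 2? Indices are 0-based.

u_1 = (4, 0)

Step 1: u_0 = a_0 = (0, -3).
Step 2: u_1 = a_1 − (4/3)·u_0 = (4, 0).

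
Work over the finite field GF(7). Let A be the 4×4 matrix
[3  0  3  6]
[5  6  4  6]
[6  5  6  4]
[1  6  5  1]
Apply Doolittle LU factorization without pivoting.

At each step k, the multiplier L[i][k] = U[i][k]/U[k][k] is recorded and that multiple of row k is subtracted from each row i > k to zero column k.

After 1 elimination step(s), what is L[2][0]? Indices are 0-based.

L[2][0] = 2

[col 0] pivot 3
  R1 -= 4*R0 → (0, 6, 6, 3)  (L[1][0] := 4)
  R2 -= 2*R0 → (0, 5, 0, 6)  (L[2][0] := 2)
  R3 -= 5*R0 → (0, 6, 4, 6)  (L[3][0] := 5)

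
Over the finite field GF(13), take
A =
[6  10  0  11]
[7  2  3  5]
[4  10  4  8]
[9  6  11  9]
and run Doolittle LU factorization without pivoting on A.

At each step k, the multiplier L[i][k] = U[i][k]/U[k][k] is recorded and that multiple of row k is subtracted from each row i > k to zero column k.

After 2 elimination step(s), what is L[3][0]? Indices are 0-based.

[col 0] pivot 6
  R1 -= 12*R0 → (0, 12, 3, 3)  (L[1][0] := 12)
  R2 -= 5*R0 → (0, 12, 4, 5)  (L[2][0] := 5)
  R3 -= 8*R0 → (0, 4, 11, 12)  (L[3][0] := 8)
[col 1] pivot 12
  R2 -= 1*R1 → (0, 0, 1, 2)  (L[2][1] := 1)
  R3 -= 9*R1 → (0, 0, 10, 11)  (L[3][1] := 9)

L[3][0] = 8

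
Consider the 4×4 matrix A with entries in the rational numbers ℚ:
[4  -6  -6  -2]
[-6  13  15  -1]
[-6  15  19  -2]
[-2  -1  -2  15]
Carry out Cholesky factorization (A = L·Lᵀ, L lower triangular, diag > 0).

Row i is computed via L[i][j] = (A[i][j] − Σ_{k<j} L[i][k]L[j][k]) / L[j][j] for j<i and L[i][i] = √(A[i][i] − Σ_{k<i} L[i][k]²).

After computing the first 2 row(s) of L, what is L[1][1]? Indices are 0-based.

Step 1: L[0][0] = √(4) = 2.
  L[1][0] = (-6) / L[0][0] = -3.
Step 2: L[1][1] = √(4) = 2.

L[1][1] = 2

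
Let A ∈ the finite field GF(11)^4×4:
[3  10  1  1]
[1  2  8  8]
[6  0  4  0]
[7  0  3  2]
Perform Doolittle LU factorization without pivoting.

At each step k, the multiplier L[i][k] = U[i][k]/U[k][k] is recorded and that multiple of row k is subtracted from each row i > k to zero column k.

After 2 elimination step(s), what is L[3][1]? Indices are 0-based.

k=0: U[0][0]=3
  eliminate (1,0): mult=4, new row 1: (0, 6, 4, 4); set L[1][0]=4
  eliminate (2,0): mult=2, new row 2: (0, 2, 2, 9); set L[2][0]=2
  eliminate (3,0): mult=6, new row 3: (0, 6, 8, 7); set L[3][0]=6
k=1: U[1][1]=6
  eliminate (2,1): mult=4, new row 2: (0, 0, 8, 4); set L[2][1]=4
  eliminate (3,1): mult=1, new row 3: (0, 0, 4, 3); set L[3][1]=1

L[3][1] = 1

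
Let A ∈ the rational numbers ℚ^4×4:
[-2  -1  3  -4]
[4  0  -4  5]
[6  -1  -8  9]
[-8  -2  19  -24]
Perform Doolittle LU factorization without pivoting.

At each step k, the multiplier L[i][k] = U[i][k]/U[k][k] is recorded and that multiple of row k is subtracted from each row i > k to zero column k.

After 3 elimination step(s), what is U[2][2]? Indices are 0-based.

k=0: U[0][0]=-2
  eliminate (1,0): mult=-2, new row 1: (0, -2, 2, -3); set L[1][0]=-2
  eliminate (2,0): mult=-3, new row 2: (0, -4, 1, -3); set L[2][0]=-3
  eliminate (3,0): mult=4, new row 3: (0, 2, 7, -8); set L[3][0]=4
k=1: U[1][1]=-2
  eliminate (2,1): mult=2, new row 2: (0, 0, -3, 3); set L[2][1]=2
  eliminate (3,1): mult=-1, new row 3: (0, 0, 9, -11); set L[3][1]=-1
k=2: U[2][2]=-3
  eliminate (3,2): mult=-3, new row 3: (0, 0, 0, -2); set L[3][2]=-3

U[2][2] = -3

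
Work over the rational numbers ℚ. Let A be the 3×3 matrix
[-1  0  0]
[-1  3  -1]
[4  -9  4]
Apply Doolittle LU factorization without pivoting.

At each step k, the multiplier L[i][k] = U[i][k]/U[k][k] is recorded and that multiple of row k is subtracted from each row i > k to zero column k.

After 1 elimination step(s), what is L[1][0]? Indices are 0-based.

k=0: U[0][0]=-1
  eliminate (1,0): mult=1, new row 1: (0, 3, -1); set L[1][0]=1
  eliminate (2,0): mult=-4, new row 2: (0, -9, 4); set L[2][0]=-4

L[1][0] = 1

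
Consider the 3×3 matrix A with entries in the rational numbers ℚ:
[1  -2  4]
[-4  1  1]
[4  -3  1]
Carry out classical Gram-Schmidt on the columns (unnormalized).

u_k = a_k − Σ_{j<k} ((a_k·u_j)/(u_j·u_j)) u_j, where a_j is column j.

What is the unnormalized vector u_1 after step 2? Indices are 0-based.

u_1 = (-16/11, -13/11, -9/11)

Step 1: u_0 = a_0 = (1, -4, 4).
Step 2: u_1 = a_1 − (-6/11)·u_0 = (-16/11, -13/11, -9/11).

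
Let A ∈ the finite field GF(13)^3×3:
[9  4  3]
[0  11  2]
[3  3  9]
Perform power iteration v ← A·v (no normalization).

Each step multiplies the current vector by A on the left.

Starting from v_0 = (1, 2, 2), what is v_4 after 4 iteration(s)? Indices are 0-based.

v_0 = (1, 2, 2).
v_1 = A·v_0 = (10, 0, 1).
v_2 = A·v_1 = (2, 2, 0).
v_3 = A·v_2 = (0, 9, 12).
v_4 = A·v_3 = (7, 6, 5).

v_4 = (7, 6, 5)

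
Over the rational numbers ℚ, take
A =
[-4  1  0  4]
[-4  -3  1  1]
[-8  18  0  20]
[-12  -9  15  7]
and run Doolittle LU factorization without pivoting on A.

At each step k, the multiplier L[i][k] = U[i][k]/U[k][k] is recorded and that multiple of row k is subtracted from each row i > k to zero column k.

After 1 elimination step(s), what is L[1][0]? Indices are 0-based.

k=0: U[0][0]=-4
  eliminate (1,0): mult=1, new row 1: (0, -4, 1, -3); set L[1][0]=1
  eliminate (2,0): mult=2, new row 2: (0, 16, 0, 12); set L[2][0]=2
  eliminate (3,0): mult=3, new row 3: (0, -12, 15, -5); set L[3][0]=3

L[1][0] = 1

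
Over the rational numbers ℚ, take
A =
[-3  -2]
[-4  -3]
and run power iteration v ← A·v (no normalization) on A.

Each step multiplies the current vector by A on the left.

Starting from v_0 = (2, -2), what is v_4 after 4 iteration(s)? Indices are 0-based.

v_0 = (2, -2).
v_1 = A·v_0 = (-2, -2).
v_2 = A·v_1 = (10, 14).
v_3 = A·v_2 = (-58, -82).
v_4 = A·v_3 = (338, 478).

v_4 = (338, 478)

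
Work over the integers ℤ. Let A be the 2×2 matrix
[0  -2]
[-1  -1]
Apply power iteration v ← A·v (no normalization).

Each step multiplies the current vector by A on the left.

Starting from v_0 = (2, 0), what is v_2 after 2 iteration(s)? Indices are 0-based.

v_0 = (2, 0).
v_1 = A·v_0 = (0, -2).
v_2 = A·v_1 = (4, 2).

v_2 = (4, 2)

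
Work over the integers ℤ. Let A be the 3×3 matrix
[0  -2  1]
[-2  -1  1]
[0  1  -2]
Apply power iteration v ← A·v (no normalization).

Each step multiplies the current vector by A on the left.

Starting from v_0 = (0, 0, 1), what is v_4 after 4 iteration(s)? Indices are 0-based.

v_4 = (-51, -63, 48)

v_0 = (0, 0, 1).
v_1 = A·v_0 = (1, 1, -2).
v_2 = A·v_1 = (-4, -5, 5).
v_3 = A·v_2 = (15, 18, -15).
v_4 = A·v_3 = (-51, -63, 48).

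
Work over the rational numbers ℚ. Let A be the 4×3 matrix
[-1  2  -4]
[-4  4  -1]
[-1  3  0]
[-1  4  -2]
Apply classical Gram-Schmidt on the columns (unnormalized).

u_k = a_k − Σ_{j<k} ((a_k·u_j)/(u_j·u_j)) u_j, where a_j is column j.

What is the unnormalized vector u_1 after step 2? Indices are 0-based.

u_1 = (13/19, -24/19, 32/19, 51/19)

Step 1: u_0 = a_0 = (-1, -4, -1, -1).
Step 2: u_1 = a_1 − (-25/19)·u_0 = (13/19, -24/19, 32/19, 51/19).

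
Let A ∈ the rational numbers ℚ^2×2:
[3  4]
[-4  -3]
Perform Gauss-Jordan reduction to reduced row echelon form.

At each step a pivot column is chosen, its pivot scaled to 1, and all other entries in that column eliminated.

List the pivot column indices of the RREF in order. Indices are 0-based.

pivot columns: 0, 1

[1] R0 /= 3  ⇒  (1, 4/3)
     R1 -= -4·R0  ⇒  (0, 7/3)
[2] R1 /= 7/3  ⇒  (0, 1)
     R0 -= 4/3·R1  ⇒  (1, 0)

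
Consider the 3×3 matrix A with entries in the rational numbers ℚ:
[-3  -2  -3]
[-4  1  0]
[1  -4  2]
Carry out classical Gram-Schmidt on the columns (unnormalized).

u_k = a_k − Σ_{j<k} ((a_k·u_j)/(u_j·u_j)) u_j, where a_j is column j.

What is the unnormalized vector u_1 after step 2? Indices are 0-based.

Step 1: u_0 = a_0 = (-3, -4, 1).
Step 2: u_1 = a_1 − (-1/13)·u_0 = (-29/13, 9/13, -51/13).

u_1 = (-29/13, 9/13, -51/13)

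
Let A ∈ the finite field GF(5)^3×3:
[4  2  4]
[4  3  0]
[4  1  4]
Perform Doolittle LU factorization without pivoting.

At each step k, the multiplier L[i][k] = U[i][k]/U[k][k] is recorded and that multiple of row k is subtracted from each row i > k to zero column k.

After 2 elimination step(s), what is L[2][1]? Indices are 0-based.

Step 1: pivot at (0,0) is 4.
  row1 ← row1 − (1)·row0  ⇒  L[1][0]=1, U row1=(0, 1, 1)
  row2 ← row2 − (1)·row0  ⇒  L[2][0]=1, U row2=(0, 4, 0)
Step 2: pivot at (1,1) is 1.
  row2 ← row2 − (4)·row1  ⇒  L[2][1]=4, U row2=(0, 0, 1)

L[2][1] = 4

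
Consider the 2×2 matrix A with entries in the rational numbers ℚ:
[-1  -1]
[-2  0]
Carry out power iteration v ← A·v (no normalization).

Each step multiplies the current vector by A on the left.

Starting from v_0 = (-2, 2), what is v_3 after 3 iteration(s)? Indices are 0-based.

v_0 = (-2, 2).
v_1 = A·v_0 = (0, 4).
v_2 = A·v_1 = (-4, 0).
v_3 = A·v_2 = (4, 8).

v_3 = (4, 8)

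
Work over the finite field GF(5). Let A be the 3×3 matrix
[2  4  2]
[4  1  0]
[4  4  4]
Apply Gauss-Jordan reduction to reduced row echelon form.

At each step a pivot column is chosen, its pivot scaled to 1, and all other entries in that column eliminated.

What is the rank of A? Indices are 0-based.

pivot(0,0)=2: scale R0 → (1, 2, 1)
  clear (1,0): R1 −= (4)R0 → (0, 3, 1)
  clear (2,0): R2 −= (4)R0 → (0, 1, 0)
pivot(1,1)=3: scale R1 → (0, 1, 2)
  clear (0,1): R0 −= (2)R1 → (1, 0, 2)
  clear (2,1): R2 −= (1)R1 → (0, 0, 3)
pivot(2,2)=3: scale R2 → (0, 0, 1)
  clear (0,2): R0 −= (2)R2 → (1, 0, 0)
  clear (1,2): R1 −= (2)R2 → (0, 1, 0)

rank = 3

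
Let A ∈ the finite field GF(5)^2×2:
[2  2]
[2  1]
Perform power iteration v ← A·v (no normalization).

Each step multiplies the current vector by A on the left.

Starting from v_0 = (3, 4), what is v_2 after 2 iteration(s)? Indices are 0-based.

v_2 = (3, 3)

v_0 = (3, 4).
v_1 = A·v_0 = (4, 0).
v_2 = A·v_1 = (3, 3).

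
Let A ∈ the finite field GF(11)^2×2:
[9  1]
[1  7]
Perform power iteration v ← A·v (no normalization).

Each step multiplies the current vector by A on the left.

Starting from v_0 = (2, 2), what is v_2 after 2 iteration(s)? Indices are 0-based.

v_0 = (2, 2).
v_1 = A·v_0 = (9, 5).
v_2 = A·v_1 = (9, 0).

v_2 = (9, 0)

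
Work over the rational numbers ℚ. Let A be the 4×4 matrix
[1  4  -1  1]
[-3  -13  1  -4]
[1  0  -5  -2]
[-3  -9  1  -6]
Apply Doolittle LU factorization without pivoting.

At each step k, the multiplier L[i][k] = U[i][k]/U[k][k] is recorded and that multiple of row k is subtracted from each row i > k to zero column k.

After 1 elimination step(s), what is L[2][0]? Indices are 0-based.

Step 1: pivot at (0,0) is 1.
  row1 ← row1 − (-3)·row0  ⇒  L[1][0]=-3, U row1=(0, -1, -2, -1)
  row2 ← row2 − (1)·row0  ⇒  L[2][0]=1, U row2=(0, -4, -4, -3)
  row3 ← row3 − (-3)·row0  ⇒  L[3][0]=-3, U row3=(0, 3, -2, -3)

L[2][0] = 1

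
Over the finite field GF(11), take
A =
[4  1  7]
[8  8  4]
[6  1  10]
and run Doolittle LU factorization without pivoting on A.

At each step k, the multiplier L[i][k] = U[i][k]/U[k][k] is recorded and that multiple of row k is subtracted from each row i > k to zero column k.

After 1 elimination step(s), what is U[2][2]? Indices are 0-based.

U[2][2] = 5

k=0: U[0][0]=4
  eliminate (1,0): mult=2, new row 1: (0, 6, 1); set L[1][0]=2
  eliminate (2,0): mult=7, new row 2: (0, 5, 5); set L[2][0]=7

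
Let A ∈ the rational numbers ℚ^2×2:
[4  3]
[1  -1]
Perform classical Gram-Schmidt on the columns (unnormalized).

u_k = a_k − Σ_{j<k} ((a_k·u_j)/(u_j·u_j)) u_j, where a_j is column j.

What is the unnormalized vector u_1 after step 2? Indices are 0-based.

u_1 = (7/17, -28/17)

Step 1: u_0 = a_0 = (4, 1).
Step 2: u_1 = a_1 − (11/17)·u_0 = (7/17, -28/17).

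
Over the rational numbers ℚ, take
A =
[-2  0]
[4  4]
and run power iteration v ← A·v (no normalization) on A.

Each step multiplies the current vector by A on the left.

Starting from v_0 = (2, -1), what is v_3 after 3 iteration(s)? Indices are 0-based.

v_0 = (2, -1).
v_1 = A·v_0 = (-4, 4).
v_2 = A·v_1 = (8, 0).
v_3 = A·v_2 = (-16, 32).

v_3 = (-16, 32)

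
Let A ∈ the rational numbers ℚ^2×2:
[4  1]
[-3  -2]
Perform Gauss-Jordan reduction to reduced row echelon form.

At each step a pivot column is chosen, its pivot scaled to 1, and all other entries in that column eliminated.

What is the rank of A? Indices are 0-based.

rank = 2

pivot(0,0)=4: scale R0 → (1, 1/4)
  clear (1,0): R1 −= (-3)R0 → (0, -5/4)
pivot(1,1)=-5/4: scale R1 → (0, 1)
  clear (0,1): R0 −= (1/4)R1 → (1, 0)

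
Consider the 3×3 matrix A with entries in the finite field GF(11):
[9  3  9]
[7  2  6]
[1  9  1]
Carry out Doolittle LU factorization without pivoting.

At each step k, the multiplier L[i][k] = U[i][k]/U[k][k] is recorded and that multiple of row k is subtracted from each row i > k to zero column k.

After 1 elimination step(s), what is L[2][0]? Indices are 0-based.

k=0: U[0][0]=9
  eliminate (1,0): mult=2, new row 1: (0, 7, 10); set L[1][0]=2
  eliminate (2,0): mult=5, new row 2: (0, 5, 0); set L[2][0]=5

L[2][0] = 5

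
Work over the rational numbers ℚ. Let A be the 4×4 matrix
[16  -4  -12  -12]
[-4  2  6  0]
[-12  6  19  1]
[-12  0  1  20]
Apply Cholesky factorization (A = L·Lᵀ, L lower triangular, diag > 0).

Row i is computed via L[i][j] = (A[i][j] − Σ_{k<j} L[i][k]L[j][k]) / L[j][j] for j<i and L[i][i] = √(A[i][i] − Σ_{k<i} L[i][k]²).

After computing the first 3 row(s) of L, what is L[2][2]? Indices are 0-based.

L[2][2] = 1

Step 1: L[0][0] = √(16) = 4.
  L[1][0] = (-4) / L[0][0] = -1.
Step 2: L[1][1] = √(1) = 1.
  L[2][0] = (-12) / L[0][0] = -3.
  L[2][1] = (3) / L[1][1] = 3.
Step 3: L[2][2] = √(1) = 1.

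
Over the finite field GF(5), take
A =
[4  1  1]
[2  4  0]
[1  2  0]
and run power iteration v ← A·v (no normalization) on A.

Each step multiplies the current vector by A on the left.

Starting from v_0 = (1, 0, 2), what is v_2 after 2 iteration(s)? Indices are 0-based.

v_0 = (1, 0, 2).
v_1 = A·v_0 = (1, 2, 1).
v_2 = A·v_1 = (2, 0, 0).

v_2 = (2, 0, 0)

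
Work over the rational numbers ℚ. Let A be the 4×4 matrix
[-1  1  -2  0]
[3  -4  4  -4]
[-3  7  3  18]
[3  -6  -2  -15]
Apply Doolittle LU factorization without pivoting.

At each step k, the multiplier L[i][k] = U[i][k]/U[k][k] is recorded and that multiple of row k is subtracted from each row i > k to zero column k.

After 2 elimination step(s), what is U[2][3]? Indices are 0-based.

Step 1: pivot at (0,0) is -1.
  row1 ← row1 − (-3)·row0  ⇒  L[1][0]=-3, U row1=(0, -1, -2, -4)
  row2 ← row2 − (3)·row0  ⇒  L[2][0]=3, U row2=(0, 4, 9, 18)
  row3 ← row3 − (-3)·row0  ⇒  L[3][0]=-3, U row3=(0, -3, -8, -15)
Step 2: pivot at (1,1) is -1.
  row2 ← row2 − (-4)·row1  ⇒  L[2][1]=-4, U row2=(0, 0, 1, 2)
  row3 ← row3 − (3)·row1  ⇒  L[3][1]=3, U row3=(0, 0, -2, -3)

U[2][3] = 2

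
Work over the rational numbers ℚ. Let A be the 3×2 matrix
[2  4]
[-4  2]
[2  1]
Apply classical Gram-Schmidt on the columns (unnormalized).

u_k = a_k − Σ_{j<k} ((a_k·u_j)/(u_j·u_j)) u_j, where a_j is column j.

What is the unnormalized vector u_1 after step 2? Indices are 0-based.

Step 1: u_0 = a_0 = (2, -4, 2).
Step 2: u_1 = a_1 − (1/12)·u_0 = (23/6, 7/3, 5/6).

u_1 = (23/6, 7/3, 5/6)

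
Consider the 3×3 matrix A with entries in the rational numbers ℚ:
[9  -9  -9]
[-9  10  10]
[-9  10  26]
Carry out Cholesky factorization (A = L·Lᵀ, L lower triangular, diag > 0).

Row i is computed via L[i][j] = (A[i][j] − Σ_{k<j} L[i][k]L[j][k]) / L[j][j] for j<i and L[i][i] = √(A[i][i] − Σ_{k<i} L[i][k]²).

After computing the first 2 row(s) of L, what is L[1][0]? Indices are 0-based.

L[1][0] = -3

Step 1: L[0][0] = √(9) = 3.
  L[1][0] = (-9) / L[0][0] = -3.
Step 2: L[1][1] = √(1) = 1.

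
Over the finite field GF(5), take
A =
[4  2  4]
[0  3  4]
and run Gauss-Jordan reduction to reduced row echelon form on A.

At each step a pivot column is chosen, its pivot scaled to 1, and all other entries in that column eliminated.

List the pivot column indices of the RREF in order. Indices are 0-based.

pivot columns: 0, 1

[1] R0 /= 4  ⇒  (1, 3, 1)
[2] R1 /= 3  ⇒  (0, 1, 3)
     R0 -= 3·R1  ⇒  (1, 0, 2)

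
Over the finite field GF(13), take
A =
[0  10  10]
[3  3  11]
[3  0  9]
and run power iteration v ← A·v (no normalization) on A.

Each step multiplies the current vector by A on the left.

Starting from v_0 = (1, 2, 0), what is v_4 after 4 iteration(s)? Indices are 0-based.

v_0 = (1, 2, 0).
v_1 = A·v_0 = (7, 9, 3).
v_2 = A·v_1 = (3, 3, 9).
v_3 = A·v_2 = (3, 0, 12).
v_4 = A·v_3 = (3, 11, 0).

v_4 = (3, 11, 0)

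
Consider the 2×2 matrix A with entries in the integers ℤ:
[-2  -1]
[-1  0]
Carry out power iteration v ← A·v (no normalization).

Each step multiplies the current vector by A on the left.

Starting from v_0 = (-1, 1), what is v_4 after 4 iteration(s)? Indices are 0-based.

v_0 = (-1, 1).
v_1 = A·v_0 = (1, 1).
v_2 = A·v_1 = (-3, -1).
v_3 = A·v_2 = (7, 3).
v_4 = A·v_3 = (-17, -7).

v_4 = (-17, -7)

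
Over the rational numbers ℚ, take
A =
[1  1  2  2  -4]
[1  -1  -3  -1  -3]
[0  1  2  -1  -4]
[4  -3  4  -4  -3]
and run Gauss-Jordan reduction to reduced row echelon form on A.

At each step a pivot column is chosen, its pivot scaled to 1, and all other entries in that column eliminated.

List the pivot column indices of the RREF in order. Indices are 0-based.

pivot(0,0)=1: scale R0 → (1, 1, 2, 2, -4)
  clear (1,0): R1 −= (1)R0 → (0, -2, -5, -3, 1)
  clear (3,0): R3 −= (4)R0 → (0, -7, -4, -12, 13)
pivot(1,1)=-2: scale R1 → (0, 1, 5/2, 3/2, -1/2)
  clear (0,1): R0 −= (1)R1 → (1, 0, -1/2, 1/2, -7/2)
  clear (2,1): R2 −= (1)R1 → (0, 0, -1/2, -5/2, -7/2)
  clear (3,1): R3 −= (-7)R1 → (0, 0, 27/2, -3/2, 19/2)
pivot(2,2)=-1/2: scale R2 → (0, 0, 1, 5, 7)
  clear (0,2): R0 −= (-1/2)R2 → (1, 0, 0, 3, 0)
  clear (1,2): R1 −= (5/2)R2 → (0, 1, 0, -11, -18)
  clear (3,2): R3 −= (27/2)R2 → (0, 0, 0, -69, -85)
pivot(3,3)=-69: scale R3 → (0, 0, 0, 1, 85/69)
  clear (0,3): R0 −= (3)R3 → (1, 0, 0, 0, -85/23)
  clear (1,3): R1 −= (-11)R3 → (0, 1, 0, 0, -307/69)
  clear (2,3): R2 −= (5)R3 → (0, 0, 1, 0, 58/69)

pivot columns: 0, 1, 2, 3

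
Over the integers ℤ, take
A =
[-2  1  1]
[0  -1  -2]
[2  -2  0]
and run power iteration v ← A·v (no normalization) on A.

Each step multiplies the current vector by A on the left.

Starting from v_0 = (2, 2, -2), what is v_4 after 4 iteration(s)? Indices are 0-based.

v_0 = (2, 2, -2).
v_1 = A·v_0 = (-4, 2, 0).
v_2 = A·v_1 = (10, -2, -12).
v_3 = A·v_2 = (-34, 26, 24).
v_4 = A·v_3 = (118, -74, -120).

v_4 = (118, -74, -120)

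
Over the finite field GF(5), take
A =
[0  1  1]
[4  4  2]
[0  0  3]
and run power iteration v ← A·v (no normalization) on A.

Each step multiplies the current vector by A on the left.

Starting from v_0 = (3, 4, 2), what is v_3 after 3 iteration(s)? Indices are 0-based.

v_0 = (3, 4, 2).
v_1 = A·v_0 = (1, 2, 1).
v_2 = A·v_1 = (3, 4, 3).
v_3 = A·v_2 = (2, 4, 4).

v_3 = (2, 4, 4)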